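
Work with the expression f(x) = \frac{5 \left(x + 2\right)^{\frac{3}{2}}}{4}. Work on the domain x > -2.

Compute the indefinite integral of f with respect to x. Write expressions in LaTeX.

F(x) = \frac{x^{2} \sqrt{x + 2}}{2} + 2 x \sqrt{x + 2} + 2 \sqrt{x + 2} + C

A candidate is checked by its d/dx: the result must match f(x).
Check: d/dx[\frac{x^{2} \sqrt{x + 2}}{2} + 2 x \sqrt{x + 2} + 2 \sqrt{x + 2}] = \frac{5 x^{2} + 20 x + 20}{4 \sqrt{x + 2}}, which equals f(x).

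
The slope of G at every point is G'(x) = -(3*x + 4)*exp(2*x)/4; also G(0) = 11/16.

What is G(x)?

G(x) = (-6*x - 5)*exp(2*x)/16 + 1

G'(x) has the shape u'v + uv' for u = -3*x/8 - 5/16 and v = exp(2*x) — it is the derivative of the product u*v.
A general antiderivative is (-6*x - 5)*exp(2*x)/16 + C.
The condition gives C = 11/16 - (-5/16) = 1.
So G(x) = (-6*x - 5)*exp(2*x)/16 + 1.
Check: d/dx[(-6*x - 5)*exp(2*x)/16 + 1] = -3*x*exp(2*x)/4 - exp(2*x), which equals G'(x).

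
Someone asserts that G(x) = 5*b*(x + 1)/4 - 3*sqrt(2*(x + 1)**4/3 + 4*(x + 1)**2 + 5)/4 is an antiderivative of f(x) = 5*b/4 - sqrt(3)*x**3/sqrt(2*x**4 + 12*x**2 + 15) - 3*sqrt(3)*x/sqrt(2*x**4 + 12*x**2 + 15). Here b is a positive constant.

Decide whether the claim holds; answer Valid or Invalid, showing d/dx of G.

Invalid: d/dx[G] - f = (-sqrt(3)*x**3*sqrt(2*x**4 + 12*x**2 + 15) + sqrt(3)*x**3*sqrt(2*x**4 + 8*x**3 + 24*x**2 + 32*x + 29) - 3*sqrt(3)*x**2*sqrt(2*x**4 + 12*x**2 + 15) - 6*sqrt(3)*x*sqrt(2*x**4 + 12*x**2 + 15) + 3*sqrt(3)*x*sqrt(2*x**4 + 8*x**3 + 24*x**2 + 32*x + 29) - 4*sqrt(3)*sqrt(2*x**4 + 12*x**2 + 15))/(sqrt(2*x**4 + 12*x**2 + 15)*sqrt(2*x**4 + 8*x**3 + 24*x**2 + 32*x + 29)), which is not 0.

d/dx[G] = (5*b*sqrt(2*x**4 + 8*x**3 + 24*x**2 + 32*x + 29) - 4*sqrt(3)*x**3 - 12*sqrt(3)*x**2 - 24*sqrt(3)*x - 16*sqrt(3))/(4*sqrt(2*x**4 + 8*x**3 + 24*x**2 + 32*x + 29))
d/dx[G] - f(x) = (-sqrt(3)*x**3*sqrt(2*x**4 + 12*x**2 + 15) + sqrt(3)*x**3*sqrt(2*x**4 + 8*x**3 + 24*x**2 + 32*x + 29) - 3*sqrt(3)*x**2*sqrt(2*x**4 + 12*x**2 + 15) - 6*sqrt(3)*x*sqrt(2*x**4 + 12*x**2 + 15) + 3*sqrt(3)*x*sqrt(2*x**4 + 8*x**3 + 24*x**2 + 32*x + 29) - 4*sqrt(3)*sqrt(2*x**4 + 12*x**2 + 15))/(sqrt(2*x**4 + 12*x**2 + 15)*sqrt(2*x**4 + 8*x**3 + 24*x**2 + 32*x + 29)) != 0.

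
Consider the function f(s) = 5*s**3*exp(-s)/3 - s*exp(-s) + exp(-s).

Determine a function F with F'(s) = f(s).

Recognize the product-rule pattern: f = u'v + uv' with u = -5*s**3/3 - 5*s**2 - 9*s - 10, v = exp(-s), so integration by parts undoes it.
Check: d/ds[(-5*s**3 - 15*s**2 - 27*s - 30)*exp(-s)/3] = (5*s**3 - 3*s + 3)*exp(-s)/3, which equals f(s).

An antiderivative is F(s) = (-5*s**3 - 15*s**2 - 27*s - 30)*exp(-s)/3.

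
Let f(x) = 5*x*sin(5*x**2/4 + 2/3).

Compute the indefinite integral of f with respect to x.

The substitution u = 5*x**2/4 + 2/3 works: f is exactly (dF/du)*(du/dx) for that inner function.
Check: d/dx[-2*cos(5*x**2/4 + 2/3)] = 5*x*sin(5*x**2/4 + 2/3) = f(x).

F(x) = -2*cos(5*x**2/4 + 2/3) + C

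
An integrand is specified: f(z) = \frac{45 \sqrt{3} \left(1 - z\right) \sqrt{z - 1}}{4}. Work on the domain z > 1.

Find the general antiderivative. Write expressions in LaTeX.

For F(z) to be correct the identity F'(z) - f(z) = 0 must hold.
Check: d/dz[- \frac{\left(3 z - 3\right)^{\frac{5}{2}}}{2}] = - \frac{45 \sqrt{3} z \sqrt{z - 1}}{4} + \frac{45 \sqrt{3} \sqrt{z - 1}}{4}, which equals f(z).

F(z) = - \frac{\left(3 z - 3\right)^{\frac{5}{2}}}{2} + C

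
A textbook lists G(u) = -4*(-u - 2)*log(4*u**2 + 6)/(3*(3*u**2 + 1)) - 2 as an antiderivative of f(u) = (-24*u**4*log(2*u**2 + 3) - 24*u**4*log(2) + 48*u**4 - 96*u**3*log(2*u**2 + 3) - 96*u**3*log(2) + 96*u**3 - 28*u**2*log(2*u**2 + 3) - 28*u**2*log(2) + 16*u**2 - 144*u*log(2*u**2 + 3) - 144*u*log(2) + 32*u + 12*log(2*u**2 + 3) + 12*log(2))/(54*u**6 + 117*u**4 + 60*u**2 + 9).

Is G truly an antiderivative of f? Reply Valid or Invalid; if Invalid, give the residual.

Valid: G'(u) = f(u).

d/du[G] = (-24*u**4*log(2*u**2 + 3) - 24*u**4*log(2) + 48*u**4 - 96*u**3*log(2*u**2 + 3) - 96*u**3*log(2) + 96*u**3 - 28*u**2*log(2*u**2 + 3) - 28*u**2*log(2) + 16*u**2 - 144*u*log(2*u**2 + 3) - 144*u*log(2) + 32*u + 12*log(2*u**2 + 3) + 12*log(2))/(54*u**6 + 117*u**4 + 60*u**2 + 9)
This equals f(u) exactly, so the claim holds.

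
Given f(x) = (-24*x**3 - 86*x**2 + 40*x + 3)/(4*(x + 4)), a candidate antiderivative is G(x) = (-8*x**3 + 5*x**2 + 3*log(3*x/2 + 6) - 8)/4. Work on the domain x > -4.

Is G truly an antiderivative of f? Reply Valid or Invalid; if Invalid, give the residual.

d/dx[G] = (-24*x**3 - 86*x**2 + 40*x + 3)/(4*x + 16)
This equals f(x) exactly, so the claim holds.

Valid. The derivative of G reproduces f.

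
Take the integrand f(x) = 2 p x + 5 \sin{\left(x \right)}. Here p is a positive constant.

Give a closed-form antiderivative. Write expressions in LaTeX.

An antiderivative is F(x) = p x^{2} - 5 \cos{\left(x \right)}.

Integrate term by term and add the pieces.
Check: d/dx[p x^{2} - 5 \cos{\left(x \right)}] = 2 p x + 5 \sin{\left(x \right)} = f(x).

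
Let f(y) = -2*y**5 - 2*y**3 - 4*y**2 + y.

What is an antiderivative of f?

An antiderivative is F(y) = -y**2*(2*y**4 + 3*y**2 + 8*y - 3)/6.

The integrand splits into summands that can be handled one at a time.
Check: d/dy[-y**2*(2*y**4 + 3*y**2 + 8*y - 3)/6] = -2*y**5 - 2*y**3 - 4*y**2 + y = f(y).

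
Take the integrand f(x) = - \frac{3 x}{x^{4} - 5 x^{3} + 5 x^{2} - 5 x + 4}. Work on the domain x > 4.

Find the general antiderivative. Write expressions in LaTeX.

F(x) = \frac{- 16 \log{\left(x - 4 \right)} + 34 \log{\left(x - 1 \right)} - 9 \log{\left(x^{2} + 1 \right)} + 30 \operatorname{atan}{\left(x \right)}}{68} + C

Factor the denominator (\left(x - 4\right) \left(x - 1\right) \left(x^{2} + 1\right)) and decompose: f = - \frac{3 \left(3 x - 5\right)}{34 \left(x^{2} + 1\right)} + \frac{1}{2 \left(x - 1\right)} - \frac{4}{17 \left(x - 4\right)}; each piece integrates to a log, atan, or power term.
Check: d/dx[\frac{- 16 \log{\left(x - 4 \right)} + 34 \log{\left(x - 1 \right)} - 9 \log{\left(x^{2} + 1 \right)} + 30 \operatorname{atan}{\left(x \right)}}{68}] = - \frac{3 x}{x^{4} - 5 x^{3} + 5 x^{2} - 5 x + 4} = f(x).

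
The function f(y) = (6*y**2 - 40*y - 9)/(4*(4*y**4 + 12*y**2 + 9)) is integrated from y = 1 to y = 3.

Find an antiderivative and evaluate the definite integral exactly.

Recognize the product-rule pattern: f = u'v + uv' with u = 1/(4*y**2 + 6), v = 5 - 3*y/2, so integration by parts undoes it.
F(y) = (5 - 3*y/2)/(4*y**2 + 6) is an antiderivative of f.
Check: d/dy[(5 - 3*y/2)/(4*y**2 + 6)] = (6*y**2 - 40*y - 9)/(16*y**4 + 48*y**2 + 36), which equals f(y).
F(3) = 1/84; F(1) = 7/20.
Integral = F(3) - F(1) = -71/210.

Antiderivative: F(y) = (5 - 3*y/2)/(4*y**2 + 6); value = -71/210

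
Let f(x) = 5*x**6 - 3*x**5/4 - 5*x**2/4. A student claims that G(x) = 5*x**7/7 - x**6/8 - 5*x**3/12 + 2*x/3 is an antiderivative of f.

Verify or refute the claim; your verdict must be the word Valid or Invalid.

Invalid: d/dx[G] - f = 2/3, which is not 0.

d/dx[G] = 5*x**6 - 3*x**5/4 - 5*x**2/4 + 2/3
d/dx[G] - f(x) = 2/3 != 0.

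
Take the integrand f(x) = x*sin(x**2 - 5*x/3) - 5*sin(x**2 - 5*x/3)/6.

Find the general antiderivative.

F(x) = -cos(x**2 - 5*x/3)/2 + C

The substitution u = x**2 - 5*x/3 works: f is exactly (dF/du)*(du/dx) for that inner function.
Check: d/dx[-cos(x**2 - 5*x/3)/2] = x*sin(x**2 - 5*x/3) - 5*sin(x**2 - 5*x/3)/6 = f(x).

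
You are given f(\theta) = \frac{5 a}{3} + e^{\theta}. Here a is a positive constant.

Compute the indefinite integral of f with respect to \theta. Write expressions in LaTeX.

Recover f(\theta) by differentiating a candidate F(\theta); any mismatch rules it out.
Check: d/d\theta[\frac{5 a \theta + 3 e^{\theta}}{3}] = \frac{5 a}{3} + e^{\theta} = f(\theta).

F(\theta) = \frac{5 a \theta + 3 e^{\theta}}{3} + C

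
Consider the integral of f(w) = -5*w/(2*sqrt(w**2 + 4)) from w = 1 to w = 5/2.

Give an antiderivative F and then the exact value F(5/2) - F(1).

f matches the chain-rule pattern g'(h)*h' with inner function h(w) = w**2 + 4; substituting u = h(w) collapses the integral.
F(w) = -5*sqrt(w**2 + 4)/2 is an antiderivative of f.
Check: d/dw[-5*sqrt(w**2 + 4)/2] = -5*w/(2*sqrt(w**2 + 4)) = f(w).
F(5/2) = -5*sqrt(41)/4; F(1) = -5*sqrt(5)/2.
Integral = F(5/2) - F(1) = -5*sqrt(41)/4 + 5*sqrt(5)/2.

Antiderivative: F(w) = -5*sqrt(w**2 + 4)/2; value = -5*sqrt(41)/4 + 5*sqrt(5)/2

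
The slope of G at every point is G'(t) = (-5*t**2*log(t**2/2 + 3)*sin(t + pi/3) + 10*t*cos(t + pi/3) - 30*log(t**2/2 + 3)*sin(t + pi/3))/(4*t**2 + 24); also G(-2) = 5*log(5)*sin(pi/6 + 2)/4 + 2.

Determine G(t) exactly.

G'(t) has the shape u'v + uv' for u = 5*cos(t + pi/3)/4 and v = log(t**2/2 + 3) — it is the derivative of the product u*v.
A general antiderivative is 5*log(t**2/2 + 3)*cos(t + pi/3)/4 + C.
The condition gives C = 5*log(5)*sin(pi/6 + 2)/4 + 2 - (5*log(5)*sin(pi/6 + 2)/4) = 2.
So G(t) = 5*log(t**2/2 + 3)*cos(t + pi/3)/4 + 2.
Check: d/dt[5*log(t**2/2 + 3)*cos(t + pi/3)/4 + 2] = (-5*t**2*log(t**2/2 + 3)*sin(t + pi/3) + 10*t*cos(t + pi/3) - 30*log(t**2/2 + 3)*sin(t + pi/3))/(4*t**2 + 24) = G'(t).

G(t) = 5*log(t**2/2 + 3)*cos(t + pi/3)/4 + 2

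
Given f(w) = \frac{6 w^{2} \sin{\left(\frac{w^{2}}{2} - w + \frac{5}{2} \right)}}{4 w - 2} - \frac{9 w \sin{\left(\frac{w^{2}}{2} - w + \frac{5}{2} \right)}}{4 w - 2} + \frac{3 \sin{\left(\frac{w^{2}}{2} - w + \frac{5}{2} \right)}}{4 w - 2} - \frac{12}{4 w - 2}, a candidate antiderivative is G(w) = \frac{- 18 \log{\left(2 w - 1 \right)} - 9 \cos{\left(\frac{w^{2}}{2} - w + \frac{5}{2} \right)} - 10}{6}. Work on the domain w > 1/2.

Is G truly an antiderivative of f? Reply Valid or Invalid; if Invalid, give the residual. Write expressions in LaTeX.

d/dw[G] = \frac{6 w^{2} \sin{\left(\frac{w^{2}}{2} - w + \frac{5}{2} \right)} - 9 w \sin{\left(\frac{w^{2}}{2} - w + \frac{5}{2} \right)} + 3 \sin{\left(\frac{w^{2}}{2} - w + \frac{5}{2} \right)} - 12}{4 w - 2}
This equals f(w) exactly, so the claim holds.

Valid - differentiating G returns exactly f.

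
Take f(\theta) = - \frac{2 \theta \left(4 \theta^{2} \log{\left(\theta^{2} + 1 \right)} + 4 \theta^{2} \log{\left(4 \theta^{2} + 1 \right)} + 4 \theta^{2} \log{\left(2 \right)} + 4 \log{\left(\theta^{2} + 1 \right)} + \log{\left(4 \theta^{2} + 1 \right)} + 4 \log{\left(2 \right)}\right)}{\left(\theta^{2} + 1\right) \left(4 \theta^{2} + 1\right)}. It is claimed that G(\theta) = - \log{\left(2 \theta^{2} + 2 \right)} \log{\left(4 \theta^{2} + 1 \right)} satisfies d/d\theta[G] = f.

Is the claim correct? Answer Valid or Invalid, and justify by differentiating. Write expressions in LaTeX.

Valid - the claim checks out under differentiation.

d/d\theta[G] = \frac{- 8 \theta^{3} \log{\left(\theta^{2} + 1 \right)} - 8 \theta^{3} \log{\left(4 \theta^{2} + 1 \right)} - 8 \theta^{3} \log{\left(2 \right)} - 8 \theta \log{\left(\theta^{2} + 1 \right)} - 2 \theta \log{\left(4 \theta^{2} + 1 \right)} - 8 \theta \log{\left(2 \right)}}{4 \theta^{4} + 5 \theta^{2} + 1}
This equals f(\theta) exactly, so the claim holds.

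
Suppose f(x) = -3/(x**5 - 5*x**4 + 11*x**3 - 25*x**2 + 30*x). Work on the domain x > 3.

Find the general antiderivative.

Factor the denominator (x*(x - 3)*(x - 2)*(x**2 + 5)) and decompose: f = (x - 25)/(210*(x**2 + 5)) + 1/(6*(x - 2)) - 1/(14*(x - 3)) - 1/(10*x); each piece integrates to a log, atan, or power term.
Check: d/dx[-(42*log(x) + 30*log(x - 3) - 70*log(x - 2) - log(x**2 + 5) + 10*sqrt(5)*atan(sqrt(5)*x/5))/420] = -3/(x**5 - 5*x**4 + 11*x**3 - 25*x**2 + 30*x) = f(x).

F(x) = -(42*log(x) + 30*log(x - 3) - 70*log(x - 2) - log(x**2 + 5) + 10*sqrt(5)*atan(sqrt(5)*x/5))/420 + C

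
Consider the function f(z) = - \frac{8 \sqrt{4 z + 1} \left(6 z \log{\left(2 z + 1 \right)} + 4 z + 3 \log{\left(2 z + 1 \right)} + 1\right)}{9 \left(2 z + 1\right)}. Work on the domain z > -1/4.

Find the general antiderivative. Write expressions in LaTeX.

F(z) = - \frac{4 \left(4 z + 1\right)^{\frac{3}{2}} \log{\left(2 z + 1 \right)}}{9} + C

f has the shape u'v + uv' for u = - \frac{4 \left(4 z + 1\right)^{\frac{3}{2}}}{9} and v = \log{\left(2 z + 1 \right)} — it is the derivative of the product u*v.
Check: d/dz[- \frac{4 \left(4 z + 1\right)^{\frac{3}{2}} \log{\left(2 z + 1 \right)}}{9}] = \frac{- 48 z \sqrt{4 z + 1} \log{\left(2 z + 1 \right)} - 32 z \sqrt{4 z + 1} - 24 \sqrt{4 z + 1} \log{\left(2 z + 1 \right)} - 8 \sqrt{4 z + 1}}{18 z + 9}, which equals f(z).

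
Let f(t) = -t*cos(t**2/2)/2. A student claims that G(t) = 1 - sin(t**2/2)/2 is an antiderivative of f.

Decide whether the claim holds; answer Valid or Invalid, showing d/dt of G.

d/dt[G] = -t*cos(t**2/2)/2
This equals f(t) exactly, so the claim holds.

Valid. The derivative of G reproduces f.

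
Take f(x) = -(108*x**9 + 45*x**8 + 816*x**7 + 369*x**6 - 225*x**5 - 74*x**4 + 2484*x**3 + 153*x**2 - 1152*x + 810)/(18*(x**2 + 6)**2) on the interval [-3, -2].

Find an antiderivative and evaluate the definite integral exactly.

Antiderivative: F(x) = -x**8/(x**2 + 6) - x**7/(2*x**2 + 12) + x**6/(3*x**2/2 + 9) + x**5/(6*x**2 + 36) - 23*x**4/(4*x**2 + 24) - 4*x**3/(9*x**2/2 + 27) + 8*x**2/(3*x**2/2 + 9) - 15*x/(2*x**2 + 12); value = 61061/180

An antiderivative F(x) passes only if d/dx[F] lands on f(x) exactly.
F(x) = -x**8/(x**2 + 6) - x**7/(2*x**2 + 12) + x**6/(3*x**2/2 + 9) + x**5/(6*x**2 + 36) - 23*x**4/(4*x**2 + 24) - 4*x**3/(9*x**2/2 + 27) + 8*x**2/(3*x**2/2 + 9) - 15*x/(2*x**2 + 12) is an antiderivative of f.
Check: d/dx[-x**8/(x**2 + 6) - x**7/(2*x**2 + 12) + x**6/(3*x**2/2 + 9) + x**5/(6*x**2 + 36) - 23*x**4/(4*x**2 + 24) - 4*x**3/(9*x**2/2 + 27) + 8*x**2/(3*x**2/2 + 9) - 15*x/(2*x**2 + 12)] = (-108*x**9 - 45*x**8 - 816*x**7 - 369*x**6 + 225*x**5 + 74*x**4 - 2484*x**3 - 153*x**2 + 1152*x - 810)/(18*x**4 + 216*x**2 + 648), which equals f(x).
F(-2) = -1829/90; F(-3) = -7191/20.
Integral = F(-2) - F(-3) = 61061/180.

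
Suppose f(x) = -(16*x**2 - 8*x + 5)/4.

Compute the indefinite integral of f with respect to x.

Any candidate F(x) must reproduce f(x) exactly when differentiated.
Check: d/dx[-x*(16*x**2 - 12*x + 15)/12] = -4*x**2 + 2*x - 5/4, which equals f(x).

F(x) = -x*(16*x**2 - 12*x + 15)/12 + C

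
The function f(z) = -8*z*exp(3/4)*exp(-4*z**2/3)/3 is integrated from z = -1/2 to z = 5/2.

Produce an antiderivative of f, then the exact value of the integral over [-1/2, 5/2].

Antiderivative: F(z) = exp(3/4 - 4*z**2/3); value = -exp(5/12) + exp(-91/12)

The substitution u = 3/4 - 4*z**2/3 works: f is exactly (dF/du)*(du/dz) for that inner function.
F(z) = exp(3/4 - 4*z**2/3) is an antiderivative of f.
Check: d/dz[exp(3/4 - 4*z**2/3)] = -8*z*exp(3/4)*exp(-4*z**2/3)/3 = f(z).
F(5/2) = exp(-91/12); F(-1/2) = exp(5/12).
Integral = F(5/2) - F(-1/2) = -exp(5/12) + exp(-91/12).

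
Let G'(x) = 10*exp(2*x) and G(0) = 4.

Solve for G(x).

A candidate passes only if d/dx[G] lands on the given G'(x) exactly.
A general antiderivative is 5*exp(2*x) + C.
The condition gives C = 4 - (5) = -1.
So G(x) = 5*exp(2*x) - 1.
Check: d/dx[5*exp(2*x) - 1] = 10*exp(2*x) = G'(x).

G(x) = 5*exp(2*x) - 1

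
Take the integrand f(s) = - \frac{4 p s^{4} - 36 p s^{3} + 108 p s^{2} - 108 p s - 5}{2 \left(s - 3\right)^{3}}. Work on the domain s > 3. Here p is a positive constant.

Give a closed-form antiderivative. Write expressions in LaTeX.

Differentiate the proposed F(s) back; it has to land on f(s) exactly.
Check: d/ds[\frac{- 4 p s^{2} \left(s - 3\right)^{2} - 5}{4 \left(s - 3\right)^{2}}] = \frac{- 4 p s^{4} + 36 p s^{3} - 108 p s^{2} + 108 p s + 5}{2 s^{3} - 18 s^{2} + 54 s - 54}, which equals f(s).

An antiderivative is F(s) = \frac{- 4 p s^{2} \left(s - 3\right)^{2} - 5}{4 \left(s - 3\right)^{2}}.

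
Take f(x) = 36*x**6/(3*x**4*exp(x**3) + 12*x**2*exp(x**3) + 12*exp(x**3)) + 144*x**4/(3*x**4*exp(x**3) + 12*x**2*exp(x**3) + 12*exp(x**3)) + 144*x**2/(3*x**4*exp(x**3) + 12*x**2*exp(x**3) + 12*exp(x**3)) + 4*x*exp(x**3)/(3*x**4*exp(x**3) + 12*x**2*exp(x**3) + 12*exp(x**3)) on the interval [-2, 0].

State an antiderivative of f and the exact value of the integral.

The integrand splits into summands that can be handled one at a time.
F(x) = -4*exp(-x**3) - 2/(3*(x**2 + 2)) is an antiderivative of f.
Check: d/dx[-4*exp(-x**3) - 2/(3*(x**2 + 2))] = (36*x**6 + 144*x**4 + 144*x**2 + 4*x*exp(x**3))/(3*x**4*exp(x**3) + 12*x**2*exp(x**3) + 12*exp(x**3)), which equals f(x).
F(0) = -13/3; F(-2) = -4*exp(8) - 1/9.
Integral = F(0) - F(-2) = -38/9 + 4*exp(8).

Antiderivative: F(x) = -4*exp(-x**3) - 2/(3*(x**2 + 2)); value = -38/9 + 4*exp(8)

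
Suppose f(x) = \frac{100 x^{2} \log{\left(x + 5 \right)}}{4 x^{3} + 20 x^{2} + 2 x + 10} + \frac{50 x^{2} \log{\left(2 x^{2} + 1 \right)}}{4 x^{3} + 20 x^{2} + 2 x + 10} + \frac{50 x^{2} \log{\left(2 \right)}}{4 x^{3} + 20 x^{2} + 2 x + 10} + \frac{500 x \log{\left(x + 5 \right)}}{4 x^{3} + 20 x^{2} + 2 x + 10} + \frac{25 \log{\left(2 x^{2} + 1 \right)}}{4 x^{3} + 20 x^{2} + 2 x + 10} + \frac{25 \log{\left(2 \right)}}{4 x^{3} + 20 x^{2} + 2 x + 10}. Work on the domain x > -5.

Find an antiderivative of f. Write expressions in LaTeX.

Recognize the product-rule pattern: f = u'v + uv' with u = \frac{25 \log{\left(4 x^{2} + 2 \right)}}{2}, v = \log{\left(x + 5 \right)}, so integration by parts undoes it.
Check: d/dx[\frac{25 \log{\left(x + 5 \right)} \log{\left(4 x^{2} + 2 \right)}}{2}] = \frac{100 x^{2} \log{\left(x + 5 \right)} + 50 x^{2} \log{\left(2 x^{2} + 1 \right)} + 50 x^{2} \log{\left(2 \right)} + 500 x \log{\left(x + 5 \right)} + 25 \log{\left(2 x^{2} + 1 \right)} + 25 \log{\left(2 \right)}}{4 x^{3} + 20 x^{2} + 2 x + 10}, which equals f(x).

An antiderivative is F(x) = \frac{25 \log{\left(x + 5 \right)} \log{\left(4 x^{2} + 2 \right)}}{2}.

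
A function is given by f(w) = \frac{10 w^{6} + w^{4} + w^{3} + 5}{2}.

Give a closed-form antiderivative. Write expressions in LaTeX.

An antiderivative is F(w) = \frac{5 w^{7}}{7} + \frac{w^{5}}{10} + \frac{w^{4}}{8} + \frac{5 w}{2}.

An antiderivative F(w) passes only if d/dw[F] lands on f(w) exactly.
Check: d/dw[\frac{5 w^{7}}{7} + \frac{w^{5}}{10} + \frac{w^{4}}{8} + \frac{5 w}{2}] = 5 w^{6} + \frac{w^{4}}{2} + \frac{w^{3}}{2} + \frac{5}{2}, which equals f(w).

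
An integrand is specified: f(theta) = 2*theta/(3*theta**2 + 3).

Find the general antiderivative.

f matches the chain-rule pattern g'(h)*h' with inner function h(theta) = theta**2 + 1; substituting u = h(theta) collapses the integral.
Check: d/dtheta[log(theta**2 + 1)/3] = 2*theta/(3*theta**2 + 3) = f(theta).

F(theta) = log(theta**2 + 1)/3 + C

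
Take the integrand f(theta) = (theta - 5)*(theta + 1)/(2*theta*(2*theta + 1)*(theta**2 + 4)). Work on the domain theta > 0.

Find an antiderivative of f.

An antiderivative is F(theta) = -5*log(theta)/8 + 11*log(theta + 1/2)/34 + 41*log(theta**2 + 4)/272 + 7*atan(theta/2)/34.

The denominator factors as 2*theta*(2*theta + 1)*(theta**2 + 4); partial fractions split f into directly integrable pieces: (41*theta + 56)/(136*(theta**2 + 4)) + 11/(17*(2*theta + 1)) - 5/(8*theta).
Check: d/dtheta[-5*log(theta)/8 + 11*log(theta + 1/2)/34 + 41*log(theta**2 + 4)/272 + 7*atan(theta/2)/34] = (theta**2 - 4*theta - 5)/(4*theta**4 + 2*theta**3 + 16*theta**2 + 8*theta), which equals f(theta).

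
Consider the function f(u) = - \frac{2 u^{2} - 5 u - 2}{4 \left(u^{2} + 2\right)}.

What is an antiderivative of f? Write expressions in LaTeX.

An antiderivative is F(u) = - \frac{4 u - 5 \log{\left(u^{2} + 2 \right)} - 6 \sqrt{2} \operatorname{atan}{\left(\frac{\sqrt{2} u}{2} \right)}}{8}.

Since d/du undoes antidifferentiation here, F'(u) = f(u) is required of F(u).
Check: d/du[- \frac{4 u - 5 \log{\left(u^{2} + 2 \right)} - 6 \sqrt{2} \operatorname{atan}{\left(\frac{\sqrt{2} u}{2} \right)}}{8}] = \frac{- 2 u^{2} + 5 u + 2}{4 u^{2} + 8}, which equals f(u).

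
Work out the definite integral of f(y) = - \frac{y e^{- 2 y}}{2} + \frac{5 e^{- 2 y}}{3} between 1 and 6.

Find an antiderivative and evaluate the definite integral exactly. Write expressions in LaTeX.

Recognize the product-rule pattern: f = u'v + uv' with u = \frac{y}{4} - \frac{17}{24}, v = e^{- 2 y}, so integration by parts undoes it.
F(y) = \frac{\left(6 y - 17\right) e^{- 2 y}}{24} is an antiderivative of f.
Check: d/dy[\frac{\left(6 y - 17\right) e^{- 2 y}}{24}] = \frac{\left(10 - 3 y\right) e^{- 2 y}}{6}, which equals f(y).
F(6) = \frac{19}{24 e^{12}}; F(1) = - \frac{11}{24 e^{2}}.
Integral = F(6) - F(1) = \frac{19}{24 e^{12}} + \frac{11}{24 e^{2}}.

Antiderivative: F(y) = \frac{\left(6 y - 17\right) e^{- 2 y}}{24}; value = \frac{19}{24 e^{12}} + \frac{11}{24 e^{2}}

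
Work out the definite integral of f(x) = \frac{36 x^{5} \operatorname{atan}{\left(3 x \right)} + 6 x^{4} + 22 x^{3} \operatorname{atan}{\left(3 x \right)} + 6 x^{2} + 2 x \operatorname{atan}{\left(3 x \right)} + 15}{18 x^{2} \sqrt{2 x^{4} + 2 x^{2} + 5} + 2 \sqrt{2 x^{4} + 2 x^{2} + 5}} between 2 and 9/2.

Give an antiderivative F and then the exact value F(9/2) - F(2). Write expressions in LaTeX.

Recognize the product-rule pattern: f = u'v + uv' with u = \frac{\sqrt{2 x^{4} + 2 x^{2} + 5}}{2}, v = \operatorname{atan}{\left(3 x \right)}, so integration by parts undoes it.
F(x) = \frac{\sqrt{2 x^{4} + 2 x^{2} + 5} \operatorname{atan}{\left(3 x \right)}}{2} is an antiderivative of f.
Check: d/dx[\frac{\sqrt{2 x^{4} + 2 x^{2} + 5} \operatorname{atan}{\left(3 x \right)}}{2}] = \frac{36 x^{5} \operatorname{atan}{\left(3 x \right)} + 6 x^{4} + 22 x^{3} \operatorname{atan}{\left(3 x \right)} + 6 x^{2} + 2 x \operatorname{atan}{\left(3 x \right)} + 15}{18 x^{2} \sqrt{2 x^{4} + 2 x^{2} + 5} + 2 \sqrt{2 x^{4} + 2 x^{2} + 5}} = f(x).
F(9/2) = \frac{5 \sqrt{554} \operatorname{atan}{\left(\frac{27}{2} \right)}}{8}; F(2) = \frac{3 \sqrt{5} \operatorname{atan}{\left(6 \right)}}{2}.
Integral = F(9/2) - F(2) = - \frac{3 \sqrt{5} \operatorname{atan}{\left(6 \right)}}{2} + \frac{5 \sqrt{554} \operatorname{atan}{\left(\frac{27}{2} \right)}}{8}.

Antiderivative: F(x) = \frac{\sqrt{2 x^{4} + 2 x^{2} + 5} \operatorname{atan}{\left(3 x \right)}}{2}; value = - \frac{3 \sqrt{5} \operatorname{atan}{\left(6 \right)}}{2} + \frac{5 \sqrt{554} \operatorname{atan}{\left(\frac{27}{2} \right)}}{8}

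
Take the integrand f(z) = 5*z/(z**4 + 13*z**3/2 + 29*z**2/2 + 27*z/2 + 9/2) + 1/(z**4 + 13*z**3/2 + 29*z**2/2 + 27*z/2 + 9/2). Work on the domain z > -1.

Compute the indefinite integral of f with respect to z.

Factor the denominator ((z + 1)**2*(z + 3)*(2*z + 3)) and decompose: f = -104/(3*(2*z + 3)) + 7/(3*(z + 3)) + 15/(z + 1) - 4/(z + 1)**2; each piece integrates to a log, atan, or power term.
Check: d/dz[15*log(z + 1) - 52*log(z + 3/2)/3 + 7*log(z + 3)/3 + 4/(z + 1)] = (10*z + 2)/(2*z**4 + 13*z**3 + 29*z**2 + 27*z + 9), which equals f(z).

F(z) = 15*log(z + 1) - 52*log(z + 3/2)/3 + 7*log(z + 3)/3 + 4/(z + 1) + C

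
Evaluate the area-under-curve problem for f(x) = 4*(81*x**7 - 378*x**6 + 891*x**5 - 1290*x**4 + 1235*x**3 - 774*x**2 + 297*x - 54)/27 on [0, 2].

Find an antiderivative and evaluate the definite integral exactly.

Antiderivative: F(x) = 3*(x**2 - 4*x/3 + 1)**4/2; value = 1160/27

The substitution u = x**2 - 4*x/3 + 1 works: f is exactly (dF/du)*(du/dx) for that inner function.
F(x) = 3*(x**2 - 4*x/3 + 1)**4/2 is an antiderivative of f.
Check: d/dx[3*(x**2 - 4*x/3 + 1)**4/2] = 12*x**7 - 56*x**6 + 132*x**5 - 1720*x**4/9 + 4940*x**3/27 - 344*x**2/3 + 44*x - 8, which equals f(x).
F(2) = 2401/54; F(0) = 3/2.
Integral = F(2) - F(0) = 1160/27.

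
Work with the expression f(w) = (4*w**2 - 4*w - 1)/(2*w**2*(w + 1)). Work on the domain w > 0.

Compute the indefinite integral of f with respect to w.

Factor the denominator (2*w**2*(w + 1)) and decompose: f = 7/(2*(w + 1)) - 3/(2*w) - 1/(2*w**2); each piece integrates to a log, atan, or power term.
Check: d/dw[-3*log(w)/2 + 7*log(w + 1)/2 + 1/(2*w)] = (4*w**2 - 4*w - 1)/(2*w**3 + 2*w**2), which equals f(w).

F(w) = -3*log(w)/2 + 7*log(w + 1)/2 + 1/(2*w) + C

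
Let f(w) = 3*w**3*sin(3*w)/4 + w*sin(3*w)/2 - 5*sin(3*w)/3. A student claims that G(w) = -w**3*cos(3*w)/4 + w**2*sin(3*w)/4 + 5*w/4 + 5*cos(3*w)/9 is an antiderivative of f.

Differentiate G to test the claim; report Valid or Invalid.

Invalid: d/dw[G] - f = 5/4, which is not 0.

d/dw[G] = 3*w**3*sin(3*w)/4 + w*sin(3*w)/2 - 5*sin(3*w)/3 + 5/4
d/dw[G] - f(w) = 5/4 != 0.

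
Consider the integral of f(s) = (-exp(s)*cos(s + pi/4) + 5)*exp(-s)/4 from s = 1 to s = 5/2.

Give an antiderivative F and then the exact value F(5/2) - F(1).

Antiderivative: F(s) = (-exp(s)*sin(s + pi/4) - 5)*exp(-s)/4; value = -5*exp(-5/2)/4 - sin(pi/4 + 5/2)/4 + sin(pi/4 + 1)/4 + 5*exp(-1)/4

Differentiate the proposed F(s) back; it has to land on f(s) exactly.
F(s) = (-exp(s)*sin(s + pi/4) - 5)*exp(-s)/4 is an antiderivative of f.
Check: d/ds[(-exp(s)*sin(s + pi/4) - 5)*exp(-s)/4] = (-exp(s)*cos(s + pi/4) + 5)*exp(-s)/4 = f(s).
F(5/2) = -5*exp(-5/2)/4 - sin(pi/4 + 5/2)/4; F(1) = -5*exp(-1)/4 - sin(pi/4 + 1)/4.
Integral = F(5/2) - F(1) = -5*exp(-5/2)/4 - sin(pi/4 + 5/2)/4 + sin(pi/4 + 1)/4 + 5*exp(-1)/4.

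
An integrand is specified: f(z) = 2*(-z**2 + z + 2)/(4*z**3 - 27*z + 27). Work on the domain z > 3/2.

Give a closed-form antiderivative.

Factor the denominator ((z + 3)*(2*z - 3)**2) and decompose: f = -41/(81*(2*z - 3)) + 5/(9*(2*z - 3)**2) - 20/(81*(z + 3)); each piece integrates to a log, atan, or power term.
Check: d/dz[(-41*(2*z - 3)*log(z - 3/2) - 40*(2*z - 3)*log(z + 3) - 45)/(162*(2*z - 3))] = (-2*z**2 + 2*z + 4)/(4*z**3 - 27*z + 27), which equals f(z).

An antiderivative is F(z) = (-41*(2*z - 3)*log(z - 3/2) - 40*(2*z - 3)*log(z + 3) - 45)/(162*(2*z - 3)).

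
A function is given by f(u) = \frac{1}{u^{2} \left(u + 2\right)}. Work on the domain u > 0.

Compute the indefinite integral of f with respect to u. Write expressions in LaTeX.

F(u) = \frac{- u \log{\left(u \right)} + u \log{\left(u + 2 \right)} - 2}{4 u} + C

The denominator factors as u^{2} \left(u + 2\right); partial fractions split f into directly integrable pieces: \frac{1}{4 \left(u + 2\right)} - \frac{1}{4 u} + \frac{1}{2 u^{2}}.
Check: d/du[\frac{- u \log{\left(u \right)} + u \log{\left(u + 2 \right)} - 2}{4 u}] = \frac{1}{u^{3} + 2 u^{2}}, which equals f(u).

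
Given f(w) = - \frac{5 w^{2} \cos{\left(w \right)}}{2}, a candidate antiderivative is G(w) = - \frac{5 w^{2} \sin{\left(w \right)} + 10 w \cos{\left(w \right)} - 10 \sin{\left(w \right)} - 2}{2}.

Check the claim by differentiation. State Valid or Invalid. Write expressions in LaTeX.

d/dw[G] = - \frac{5 w^{2} \cos{\left(w \right)}}{2}
This equals f(w) exactly, so the claim holds.

Valid. The derivative of G reproduces f.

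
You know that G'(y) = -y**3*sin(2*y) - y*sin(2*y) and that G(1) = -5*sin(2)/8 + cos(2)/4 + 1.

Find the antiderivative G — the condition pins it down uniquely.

Integrate term by term and add the pieces.
A general antiderivative is y**3*cos(2*y)/2 - 3*y**2*sin(2*y)/4 - y*cos(2*y)/4 + sin(2*y)/8 + C.
The condition gives C = -5*sin(2)/8 + cos(2)/4 + 1 - (-5*sin(2)/8 + cos(2)/4) = 1.
So G(y) = (4*y**3*cos(2*y) - 6*y**2*sin(2*y) - 2*y*cos(2*y) + sin(2*y) + 8)/8.
Check: d/dy[(4*y**3*cos(2*y) - 6*y**2*sin(2*y) - 2*y*cos(2*y) + sin(2*y) + 8)/8] = -y**3*sin(2*y) - y*sin(2*y) = G'(y).

G(y) = (4*y**3*cos(2*y) - 6*y**2*sin(2*y) - 2*y*cos(2*y) + sin(2*y) + 8)/8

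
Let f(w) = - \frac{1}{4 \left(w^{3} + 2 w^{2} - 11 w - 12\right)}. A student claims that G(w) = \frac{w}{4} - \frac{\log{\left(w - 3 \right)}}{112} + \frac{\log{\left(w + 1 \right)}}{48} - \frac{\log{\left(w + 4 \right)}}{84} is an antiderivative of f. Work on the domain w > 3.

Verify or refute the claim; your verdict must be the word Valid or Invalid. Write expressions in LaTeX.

d/dw[G] = \frac{w^{3} + 2 w^{2} - 11 w - 13}{4 w^{3} + 8 w^{2} - 44 w - 48}
d/dw[G] - f(w) = \frac{1}{4} != 0.

Invalid: d/dw[G] - f = \frac{1}{4}, which is not 0.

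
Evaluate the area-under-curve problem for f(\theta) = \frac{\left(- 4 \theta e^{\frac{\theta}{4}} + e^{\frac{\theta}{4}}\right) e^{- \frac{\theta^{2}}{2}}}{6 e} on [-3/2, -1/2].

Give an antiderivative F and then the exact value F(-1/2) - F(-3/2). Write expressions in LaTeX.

Antiderivative: F(\theta) = \frac{2 e^{- \frac{\theta^{2}}{2} + \frac{\theta}{4} - 1}}{3}; value = - \frac{2}{3 e^{\frac{5}{2}}} + \frac{2}{3 e^{\frac{5}{4}}}

The substitution u = - \frac{\theta^{2}}{2} + \frac{\theta}{4} - 1 works: f is exactly (dF/du)*(du/d\theta) for that inner function.
F(\theta) = \frac{2 e^{- \frac{\theta^{2}}{2} + \frac{\theta}{4} - 1}}{3} is an antiderivative of f.
Check: d/d\theta[\frac{2 e^{- \frac{\theta^{2}}{2} + \frac{\theta}{4} - 1}}{3}] = \frac{\left(1 - 4 \theta\right) e^{\frac{\theta}{4}} e^{- \frac{\theta^{2}}{2}}}{6 e}, which equals f(\theta).
F(-1/2) = \frac{2}{3 e^{\frac{5}{4}}}; F(-3/2) = \frac{2}{3 e^{\frac{5}{2}}}.
Integral = F(-1/2) - F(-3/2) = - \frac{2}{3 e^{\frac{5}{2}}} + \frac{2}{3 e^{\frac{5}{4}}}.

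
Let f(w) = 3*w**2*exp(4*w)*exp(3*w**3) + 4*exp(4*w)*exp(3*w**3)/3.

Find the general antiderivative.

The substitution u = 3*w**3 + 4*w works: f is exactly (dF/du)*(du/dw) for that inner function.
Check: d/dw[exp(4*w)*exp(3*w**3)/3] = 3*w**2*exp(4*w)*exp(3*w**3) + 4*exp(4*w)*exp(3*w**3)/3 = f(w).

F(w) = exp(4*w)*exp(3*w**3)/3 + C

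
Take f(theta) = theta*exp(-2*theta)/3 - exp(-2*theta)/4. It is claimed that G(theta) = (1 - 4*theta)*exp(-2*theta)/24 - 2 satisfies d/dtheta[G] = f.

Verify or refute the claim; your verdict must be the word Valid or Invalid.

d/dtheta[G] = (4*theta - 3)*exp(-2*theta)/12
This equals f(theta) exactly, so the claim holds.

Valid: G'(theta) = f(theta).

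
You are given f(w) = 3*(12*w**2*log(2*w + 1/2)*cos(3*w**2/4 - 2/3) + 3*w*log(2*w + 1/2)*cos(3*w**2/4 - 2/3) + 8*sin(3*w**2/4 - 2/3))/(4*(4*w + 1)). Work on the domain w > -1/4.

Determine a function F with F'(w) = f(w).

An antiderivative is F(w) = 3*log(2*w + 1/2)*sin(3*w**2/4 - 2/3)/2.

f has the shape u'v + uv' for u = 3*log(2*w + 1/2)/2 and v = sin(3*w**2/4 - 2/3) — it is the derivative of the product u*v.
Check: d/dw[3*log(2*w + 1/2)*sin(3*w**2/4 - 2/3)/2] = (36*w**2*log(2*w + 1/2)*cos(3*w**2/4 - 2/3) + 9*w*log(2*w + 1/2)*cos(3*w**2/4 - 2/3) + 24*sin(3*w**2/4 - 2/3))/(16*w + 4), which equals f(w).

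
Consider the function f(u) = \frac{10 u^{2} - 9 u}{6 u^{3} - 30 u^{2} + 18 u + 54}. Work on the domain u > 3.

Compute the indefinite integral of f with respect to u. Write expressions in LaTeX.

Factor the denominator (6 \left(u - 3\right)^{2} \left(u + 1\right)) and decompose: f = \frac{19}{96 \left(u + 1\right)} + \frac{47}{32 \left(u - 3\right)} + \frac{21}{8 \left(u - 3\right)^{2}}; each piece integrates to a log, atan, or power term.
Check: d/du[\frac{47 \log{\left(u - 3 \right)}}{32} + \frac{19 \log{\left(u + 1 \right)}}{96} - \frac{21}{8 u - 24}] = \frac{10 u^{2} - 9 u}{6 u^{3} - 30 u^{2} + 18 u + 54} = f(u).

F(u) = \frac{47 \log{\left(u - 3 \right)}}{32} + \frac{19 \log{\left(u + 1 \right)}}{96} - \frac{21}{8 u - 24} + C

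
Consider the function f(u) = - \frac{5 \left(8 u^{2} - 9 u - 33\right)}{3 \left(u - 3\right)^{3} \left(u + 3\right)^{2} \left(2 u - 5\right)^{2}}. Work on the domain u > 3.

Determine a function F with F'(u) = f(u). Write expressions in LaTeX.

Since d/du undoes antidifferentiation here, F'(u) = f(u) is required of F(u).
Check: d/du[\frac{5}{3 \left(u - 3\right)^{2} \left(u + 3\right) \left(2 u - 5\right)}] = \frac{- 40 u^{2} + 45 u + 165}{12 u^{7} - 96 u^{6} + 39 u^{5} + 1503 u^{4} - 3618 u^{3} - 3726 u^{2} + 20655 u - 18225}, which equals f(u).

An antiderivative is F(u) = \frac{5}{3 \left(u - 3\right)^{2} \left(u + 3\right) \left(2 u - 5\right)}.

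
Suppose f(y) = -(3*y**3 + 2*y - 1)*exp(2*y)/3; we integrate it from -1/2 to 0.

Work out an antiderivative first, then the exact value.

f has the shape u'v + uv' for u = -y**3/2 + 3*y**2/4 - 13*y/12 + 17/24 and v = exp(2*y) — it is the derivative of the product u*v.
F(y) = (-12*y**3 + 18*y**2 - 26*y + 17)*exp(2*y)/24 is an antiderivative of f.
Check: d/dy[(-12*y**3 + 18*y**2 - 26*y + 17)*exp(2*y)/24] = -y**3*exp(2*y) - 2*y*exp(2*y)/3 + exp(2*y)/3, which equals f(y).
F(0) = 17/24; F(-1/2) = 3*exp(-1)/2.
Integral = F(0) - F(-1/2) = 17/24 - 3*exp(-1)/2.

Antiderivative: F(y) = (-12*y**3 + 18*y**2 - 26*y + 17)*exp(2*y)/24; value = 17/24 - 3*exp(-1)/2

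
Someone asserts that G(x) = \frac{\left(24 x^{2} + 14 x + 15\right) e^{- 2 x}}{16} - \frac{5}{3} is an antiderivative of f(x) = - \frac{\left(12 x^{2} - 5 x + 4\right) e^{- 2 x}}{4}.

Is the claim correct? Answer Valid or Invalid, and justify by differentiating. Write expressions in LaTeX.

d/dx[G] = \frac{\left(- 12 x^{2} + 5 x - 4\right) e^{- 2 x}}{4}
This equals f(x) exactly, so the claim holds.

Valid: G'(x) = f(x).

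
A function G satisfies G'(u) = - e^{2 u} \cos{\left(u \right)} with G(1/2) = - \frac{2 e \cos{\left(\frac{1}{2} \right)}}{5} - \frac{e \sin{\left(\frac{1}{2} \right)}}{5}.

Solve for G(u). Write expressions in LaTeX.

G(u) = - \frac{e^{2 u} \sin{\left(u \right)}}{5} - \frac{2 e^{2 u} \cos{\left(u \right)}}{5}

Recover the given G'(u) by differentiating a candidate G(u); any mismatch rules it out.
A general antiderivative is - \frac{e^{2 u} \sin{\left(u \right)}}{5} - \frac{2 e^{2 u} \cos{\left(u \right)}}{5} + C.
The condition gives C = - \frac{2 e \cos{\left(\frac{1}{2} \right)}}{5} - \frac{e \sin{\left(\frac{1}{2} \right)}}{5} - (- \frac{2 e \cos{\left(\frac{1}{2} \right)}}{5} - \frac{e \sin{\left(\frac{1}{2} \right)}}{5}) = 0.
So G(u) = - \frac{e^{2 u} \sin{\left(u \right)}}{5} - \frac{2 e^{2 u} \cos{\left(u \right)}}{5}.
Check: d/du[- \frac{e^{2 u} \sin{\left(u \right)}}{5} - \frac{2 e^{2 u} \cos{\left(u \right)}}{5}] = - e^{2 u} \cos{\left(u \right)} = G'(u).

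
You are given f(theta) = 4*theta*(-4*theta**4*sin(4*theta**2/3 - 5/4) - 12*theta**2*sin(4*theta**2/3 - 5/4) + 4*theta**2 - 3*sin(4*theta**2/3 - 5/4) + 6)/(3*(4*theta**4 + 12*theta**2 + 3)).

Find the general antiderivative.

Whatever form F(theta) takes, F'(theta) = f(theta) is non-negotiable.
Check: d/dtheta[(2*log(2*theta**4/3 + 2*theta**2 + 1/2) + 3*cos(4*theta**2/3 - 5/4))/6] = (-16*theta**5*sin(4*theta**2/3 - 5/4) - 48*theta**3*sin(4*theta**2/3 - 5/4) + 16*theta**3 - 12*theta*sin(4*theta**2/3 - 5/4) + 24*theta)/(12*theta**4 + 36*theta**2 + 9), which equals f(theta).

F(theta) = (2*log(2*theta**4/3 + 2*theta**2 + 1/2) + 3*cos(4*theta**2/3 - 5/4))/6 + C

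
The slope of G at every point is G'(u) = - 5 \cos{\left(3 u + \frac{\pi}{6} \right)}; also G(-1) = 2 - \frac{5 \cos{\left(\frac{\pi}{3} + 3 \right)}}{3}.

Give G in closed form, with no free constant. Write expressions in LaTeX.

G(u) = 2 - \frac{5 \sin{\left(3 u + \frac{\pi}{6} \right)}}{3}

Whatever form G(u) takes, its d/du must return the stated G'(u).
A general antiderivative is - \frac{5 \sin{\left(3 u + \frac{\pi}{6} \right)}}{3} + C.
The condition gives C = 2 - \frac{5 \cos{\left(\frac{\pi}{3} + 3 \right)}}{3} - (- \frac{5 \cos{\left(\frac{\pi}{3} + 3 \right)}}{3}) = 2.
So G(u) = 2 - \frac{5 \sin{\left(3 u + \frac{\pi}{6} \right)}}{3}.
Check: d/du[2 - \frac{5 \sin{\left(3 u + \frac{\pi}{6} \right)}}{3}] = - 5 \cos{\left(3 u + \frac{\pi}{6} \right)} = G'(u).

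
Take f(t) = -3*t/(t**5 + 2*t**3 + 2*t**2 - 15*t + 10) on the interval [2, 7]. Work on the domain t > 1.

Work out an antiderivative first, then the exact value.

The denominator factors as (t - 1)**2*(t + 2)*(t**2 + 5); partial fractions split f into directly integrable pieces: -(t - 20)/(54*(t**2 + 5)) + 2/(27*(t + 2)) - 1/(18*(t - 1)) - 1/(6*(t - 1)**2).
F(t) = (-6*t*log(t - 1) + 8*t*log(t + 2) - t*log(t**2 + 5) + 8*sqrt(5)*t*atan(sqrt(5)*t/5) + 6*log(t - 1) - 8*log(t + 2) + log(t**2 + 5) - 8*sqrt(5)*atan(sqrt(5)*t/5) + 18)/(108*t - 108) is an antiderivative of f.
Check: d/dt[(-6*t*log(t - 1) + 8*t*log(t + 2) - t*log(t**2 + 5) + 8*sqrt(5)*t*atan(sqrt(5)*t/5) + 6*log(t - 1) - 8*log(t + 2) + log(t**2 + 5) - 8*sqrt(5)*atan(sqrt(5)*t/5) + 18)/(108*t - 108)] = -3*t/(t**5 + 2*t**3 + 2*t**2 - 15*t + 10) = f(t).
F(7) = -log(6)/18 - log(54)/108 + 1/36 + 2*log(9)/27 + 2*sqrt(5)*atan(7*sqrt(5)/5)/27; F(2) = -log(9)/108 + 2*log(4)/27 + 2*sqrt(5)*atan(2*sqrt(5)/5)/27 + 1/6.
Integral = F(7) - F(2) = -5/36 - 2*sqrt(5)*atan(2*sqrt(5)/5)/27 - 2*log(4)/27 - log(6)/18 - log(54)/108 + log(9)/12 + 2*sqrt(5)*atan(7*sqrt(5)/5)/27.

Antiderivative: F(t) = (-6*t*log(t - 1) + 8*t*log(t + 2) - t*log(t**2 + 5) + 8*sqrt(5)*t*atan(sqrt(5)*t/5) + 6*log(t - 1) - 8*log(t + 2) + log(t**2 + 5) - 8*sqrt(5)*atan(sqrt(5)*t/5) + 18)/(108*t - 108); value = -5/36 - 2*sqrt(5)*atan(2*sqrt(5)/5)/27 - 2*log(4)/27 - log(6)/18 - log(54)/108 + log(9)/12 + 2*sqrt(5)*atan(7*sqrt(5)/5)/27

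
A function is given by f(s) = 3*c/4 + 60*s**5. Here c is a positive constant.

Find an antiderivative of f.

Whatever form F(s) takes, F'(s) = f(s) is non-negotiable.
Check: d/ds[3*c*s/4 + 10*s**6] = 3*c/4 + 60*s**5 = f(s).

An antiderivative is F(s) = 3*c*s/4 + 10*s**6.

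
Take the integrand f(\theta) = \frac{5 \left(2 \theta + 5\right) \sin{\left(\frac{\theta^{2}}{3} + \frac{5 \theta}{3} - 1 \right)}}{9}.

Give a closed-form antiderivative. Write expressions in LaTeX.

An antiderivative is F(\theta) = - \frac{5 \cos{\left(\frac{\theta^{2}}{3} + \frac{5 \theta}{3} - 1 \right)}}{3}.

The substitution u = \frac{\theta^{2}}{3} + \frac{5 \theta}{3} - 1 works: f is exactly (dF/du)*(du/d\theta) for that inner function.
Check: d/d\theta[- \frac{5 \cos{\left(\frac{\theta^{2}}{3} + \frac{5 \theta}{3} - 1 \right)}}{3}] = \frac{10 \theta \sin{\left(\frac{\theta^{2}}{3} + \frac{5 \theta}{3} - 1 \right)}}{9} + \frac{25 \sin{\left(\frac{\theta^{2}}{3} + \frac{5 \theta}{3} - 1 \right)}}{9}, which equals f(\theta).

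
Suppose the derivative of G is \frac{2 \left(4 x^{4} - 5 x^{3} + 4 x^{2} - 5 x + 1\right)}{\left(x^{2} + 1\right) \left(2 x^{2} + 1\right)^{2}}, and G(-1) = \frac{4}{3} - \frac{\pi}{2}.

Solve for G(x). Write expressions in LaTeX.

Whatever form G(x) takes, its d/dx must return the stated G'(x).
A general antiderivative is 2 \operatorname{atan}{\left(x \right)} + \frac{5}{2 \left(2 x^{2} + 1\right)} + C.
The condition gives C = \frac{4}{3} - \frac{\pi}{2} - (\frac{5}{6} - \frac{\pi}{2}) = \frac{1}{2}.
So G(x) = 2 \operatorname{atan}{\left(x \right)} + \frac{1}{2} + \frac{5}{4 x^{2} + 2}.
Check: d/dx[2 \operatorname{atan}{\left(x \right)} + \frac{1}{2} + \frac{5}{4 x^{2} + 2}] = \frac{8 x^{4} - 10 x^{3} + 8 x^{2} - 10 x + 2}{4 x^{6} + 8 x^{4} + 5 x^{2} + 1}, which equals G'(x).

G(x) = 2 \operatorname{atan}{\left(x \right)} + \frac{1}{2} + \frac{5}{4 x^{2} + 2}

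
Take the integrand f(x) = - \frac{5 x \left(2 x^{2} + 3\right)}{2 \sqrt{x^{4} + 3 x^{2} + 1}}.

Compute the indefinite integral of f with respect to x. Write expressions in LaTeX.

F(x) = - \frac{5 \sqrt{x^{4} + 3 x^{2} + 1}}{2} + C

The substitution u = x^{4} + 3 x^{2} + 1 works: f is exactly (dF/du)*(du/dx) for that inner function.
Check: d/dx[- \frac{5 \sqrt{x^{4} + 3 x^{2} + 1}}{2}] = \frac{- 10 x^{3} - 15 x}{2 \sqrt{x^{4} + 3 x^{2} + 1}}, which equals f(x).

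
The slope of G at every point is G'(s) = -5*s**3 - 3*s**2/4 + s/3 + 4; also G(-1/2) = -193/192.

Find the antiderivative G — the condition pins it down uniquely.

Integrate term by term and add the pieces.
A general antiderivative is -5*s**4/4 - s**3/4 + s**2/6 + 4*s + C.
The condition gives C = -193/192 - (-385/192) = 1.
So G(s) = -5*s**4/4 - s**3/4 + s**2/6 + 4*s + 1.
Check: d/ds[-5*s**4/4 - s**3/4 + s**2/6 + 4*s + 1] = -5*s**3 - 3*s**2/4 + s/3 + 4 = G'(s).

G(s) = -5*s**4/4 - s**3/4 + s**2/6 + 4*s + 1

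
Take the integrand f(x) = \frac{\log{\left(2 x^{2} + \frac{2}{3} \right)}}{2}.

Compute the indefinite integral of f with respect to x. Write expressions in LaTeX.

Any candidate F(x) must reproduce f(x) exactly when differentiated.
Check: d/dx[\frac{x \log{\left(x^{2} + \frac{1}{3} \right)}}{2} - x + \frac{x \log{\left(2 \right)}}{2} + \frac{\sqrt{3} \operatorname{atan}{\left(\sqrt{3} x \right)}}{3}] = \frac{\log{\left(x^{2} + \frac{1}{3} \right)}}{2} + \frac{\log{\left(2 \right)}}{2}, which equals f(x).

F(x) = \frac{x \log{\left(x^{2} + \frac{1}{3} \right)}}{2} - x + \frac{x \log{\left(2 \right)}}{2} + \frac{\sqrt{3} \operatorname{atan}{\left(\sqrt{3} x \right)}}{3} + C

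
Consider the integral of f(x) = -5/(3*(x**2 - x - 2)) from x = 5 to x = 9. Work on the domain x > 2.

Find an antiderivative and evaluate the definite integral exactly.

Antiderivative: F(x) = -5*log(x - 2)/9 + 5*log(x + 1)/9; value = -5*log(7)/9 - 5*log(6)/9 + 5*log(3)/9 + 5*log(10)/9

The denominator factors as 3*(x - 2)*(x + 1); partial fractions split f into directly integrable pieces: 5/(9*(x + 1)) - 5/(9*(x - 2)).
F(x) = -5*log(x - 2)/9 + 5*log(x + 1)/9 is an antiderivative of f.
Check: d/dx[-5*log(x - 2)/9 + 5*log(x + 1)/9] = -5/(3*x**2 - 3*x - 6), which equals f(x).
F(9) = -5*log(7)/9 + 5*log(10)/9; F(5) = -5*log(3)/9 + 5*log(6)/9.
Integral = F(9) - F(5) = -5*log(7)/9 - 5*log(6)/9 + 5*log(3)/9 + 5*log(10)/9.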